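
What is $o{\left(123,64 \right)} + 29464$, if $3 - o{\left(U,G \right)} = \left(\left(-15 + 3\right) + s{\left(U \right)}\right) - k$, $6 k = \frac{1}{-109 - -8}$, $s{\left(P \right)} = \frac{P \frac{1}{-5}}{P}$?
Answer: $\frac{89321971}{3030} \approx 29479.0$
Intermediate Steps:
$s{\left(P \right)} = - \frac{1}{5}$ ($s{\left(P \right)} = \frac{P \left(- \frac{1}{5}\right)}{P} = \frac{\left(- \frac{1}{5}\right) P}{P} = - \frac{1}{5}$)
$k = - \frac{1}{606}$ ($k = \frac{1}{6 \left(-109 - -8\right)} = \frac{1}{6 \left(-109 + 8\right)} = \frac{1}{6 \left(-101\right)} = \frac{1}{6} \left(- \frac{1}{101}\right) = - \frac{1}{606} \approx -0.0016502$)
$o{\left(U,G \right)} = \frac{46051}{3030}$ ($o{\left(U,G \right)} = 3 - \left(\left(\left(-15 + 3\right) - \frac{1}{5}\right) - - \frac{1}{606}\right) = 3 - \left(\left(-12 - \frac{1}{5}\right) + \frac{1}{606}\right) = 3 - \left(- \frac{61}{5} + \frac{1}{606}\right) = 3 - - \frac{36961}{3030} = 3 + \frac{36961}{3030} = \frac{46051}{3030}$)
$o{\left(123,64 \right)} + 29464 = \frac{46051}{3030} + 29464 = \frac{89321971}{3030}$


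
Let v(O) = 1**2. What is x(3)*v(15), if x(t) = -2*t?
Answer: -6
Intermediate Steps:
v(O) = 1
x(3)*v(15) = -2*3*1 = -6*1 = -6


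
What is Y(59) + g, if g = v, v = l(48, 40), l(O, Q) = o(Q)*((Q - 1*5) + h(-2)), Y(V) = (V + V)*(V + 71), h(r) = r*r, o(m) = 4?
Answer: 15496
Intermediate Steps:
h(r) = r**2
Y(V) = 2*V*(71 + V) (Y(V) = (2*V)*(71 + V) = 2*V*(71 + V))
l(O, Q) = -4 + 4*Q (l(O, Q) = 4*((Q - 1*5) + (-2)**2) = 4*((Q - 5) + 4) = 4*((-5 + Q) + 4) = 4*(-1 + Q) = -4 + 4*Q)
v = 156 (v = -4 + 4*40 = -4 + 160 = 156)
g = 156
Y(59) + g = 2*59*(71 + 59) + 156 = 2*59*130 + 156 = 15340 + 156 = 15496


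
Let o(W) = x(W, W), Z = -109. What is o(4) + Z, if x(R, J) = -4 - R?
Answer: -117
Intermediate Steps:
o(W) = -4 - W
o(4) + Z = (-4 - 1*4) - 109 = (-4 - 4) - 109 = -8 - 109 = -117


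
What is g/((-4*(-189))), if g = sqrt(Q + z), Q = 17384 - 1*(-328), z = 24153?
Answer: sqrt(41865)/756 ≈ 0.27065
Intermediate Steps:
Q = 17712 (Q = 17384 + 328 = 17712)
g = sqrt(41865) (g = sqrt(17712 + 24153) = sqrt(41865) ≈ 204.61)
g/((-4*(-189))) = sqrt(41865)/((-4*(-189))) = sqrt(41865)/756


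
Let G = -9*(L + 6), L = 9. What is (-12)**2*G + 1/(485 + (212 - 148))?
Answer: -10672559/549 ≈ -19440.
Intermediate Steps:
G = -135 (G = -9*(9 + 6) = -9*15 = -135)
(-12)**2*G + 1/(485 + (212 - 148)) = (-12)**2*(-135) + 1/(485 + (212 - 148)) = 144*(-135) + 1/(485 + 64) = -19440 + 1/549 = -10672559/549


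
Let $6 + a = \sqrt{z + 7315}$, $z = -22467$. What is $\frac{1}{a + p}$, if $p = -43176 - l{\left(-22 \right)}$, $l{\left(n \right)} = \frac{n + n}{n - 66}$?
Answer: $- \frac{172730}{7458973833} - \frac{16 i \sqrt{947}}{7458973833} \approx -2.3157 \cdot 10^{-5} - 6.6011 \cdot 10^{-8} i$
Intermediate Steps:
$a = -6 + 4 i \sqrt{947}$ ($a = -6 + \sqrt{-22467 + 7315} = -6 + \sqrt{-15152} = -6 + 4 i \sqrt{947} \approx -6.0 + 123.09 i$)
$l{\left(n \right)} = \frac{2 n}{-66 + n}$
$p = - \frac{86353}{2}$ ($p = -43176 - 2 \left(-22\right) \frac{1}{-66 - 22} = -43176 - 2 \left(-22\right) \frac{1}{-88} = -43176 - 2 \left(-22\right) \left(- \frac{1}{88}\right) = -43176 - \frac{1}{2} = - \frac{86353}{2} \approx -43177.0$)
$\frac{1}{a + p} = \frac{1}{\left(-6 + 4 i \sqrt{947}\right) - \frac{86353}{2}} = \frac{1}{- \frac{86365}{2} + 4 i \sqrt{947}}$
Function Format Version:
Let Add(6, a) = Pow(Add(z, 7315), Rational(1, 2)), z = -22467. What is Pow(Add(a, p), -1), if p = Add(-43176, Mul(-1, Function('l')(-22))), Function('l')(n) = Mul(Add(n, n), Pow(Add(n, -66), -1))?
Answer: Add(Rational(-172730, 7458973833), Mul(Rational(-16, 7458973833), I, Pow(947, Rational(1, 2)))) ≈ Add(-2.3157e-5, Mul(-6.6011e-8, I))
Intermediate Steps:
a = Add(-6, Mul(4, I, Pow(947, Rational(1, 2)))) (a = Add(-6, Pow(Add(-22467, 7315), Rational(1, 2))) = Add(-6, Pow(-15152, Rational(1, 2))) = Add(-6, Mul(4, I, Pow(947, Rational(1, 2)))) ≈ Add(-6.0000, Mul(123.09, I)))
Function('l')(n) = Mul(2, n, Pow(Add(-66, n), -1)) (Function('l')(n) = Mul(Mul(2, n), Pow(Add(-66, n), -1)) = Mul(2, n, Pow(Add(-66, n), -1)))
p = Rational(-86353, 2) (p = Add(-43176, Mul(-1, Mul(2, -22, Pow(Add(-66, -22), -1)))) = Add(-43176, Mul(-1, Mul(2, -22, Pow(-88, -1)))) = Add(-43176, Mul(-1, Mul(2, -22, Rational(-1, 88)))) = Add(-43176, Mul(-1, Rational(1, 2))) = Add(-43176, Rational(-1, 2)) = Rational(-86353, 2) ≈ -43177.)
Pow(Add(a, p), -1) = Pow(Add(Add(-6, Mul(4, I, Pow(947, Rational(1, 2)))), Rational(-86353, 2)), -1) = Pow(Add(Rational(-86365, 2), Mul(4, I, Pow(947, Rational(1, 2)))), -1)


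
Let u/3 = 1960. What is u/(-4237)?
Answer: -5880/4237 ≈ -1.3878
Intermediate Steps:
u = 5880 (u = 3*1960 = 5880)
u/(-4237) = 5880/(-4237) = 5880*(-1/4237) = -5880/4237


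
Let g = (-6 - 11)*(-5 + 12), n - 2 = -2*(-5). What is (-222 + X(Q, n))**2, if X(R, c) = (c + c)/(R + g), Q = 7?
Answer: 9678321/196 ≈ 49379.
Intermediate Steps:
n = 12 (n = 2 - 2*(-5) = 2 + 10 = 12)
g = -119 (g = -17*7 = -119)
X(R, c) = 2*c/(-119 + R) (X(R, c) = (c + c)/(R - 119) = (2*c)/(-119 + R) = 2*c/(-119 + R))
(-222 + X(Q, n))**2 = (-222 + 2*12/(-119 + 7))**2 = (-222 + 2*12/(-112))**2 = (-222 + 2*12*(-1/112))**2 = (-222 - 3/14)**2 = (-3111/14)**2 = 9678321/196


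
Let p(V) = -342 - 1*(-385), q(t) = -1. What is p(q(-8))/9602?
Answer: 43/9602 ≈ 0.0044782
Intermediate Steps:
p(V) = 43 (p(V) = -342 + 385 = 43)
p(q(-8))/9602 = 43/9602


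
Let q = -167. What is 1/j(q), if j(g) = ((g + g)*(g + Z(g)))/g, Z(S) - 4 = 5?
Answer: -1/316 ≈ -0.0031646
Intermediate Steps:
Z(S) = 9 (Z(S) = 4 + 5 = 9)
j(g) = 18 + 2*g (j(g) = ((g + g)*(g + 9))/g = ((2*g)*(9 + g))/g = (2*g*(9 + g))/g = 18 + 2*g)
1/j(q) = 1/(18 + 2*(-167)) = 1/(18 - 334) = 1/(-316) = -1/316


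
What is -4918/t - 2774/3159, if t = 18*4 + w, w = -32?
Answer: -7823461/63180 ≈ -123.83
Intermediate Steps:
t = 40 (t = 18*4 - 32 = 72 - 32 = 40)
-4918/t - 2774/3159 = -4918/40 - 2774/3159 = -4918*1/40 - 2774*1/3159 = -2459/20 - 2774/3159 = -7823461/63180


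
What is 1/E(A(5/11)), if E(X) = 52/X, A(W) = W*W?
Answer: 25/6292 ≈ 0.0039733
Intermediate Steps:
A(W) = W**2
1/E(A(5/11)) = 1/(52/((5/11)**2)) = 1/(52/(25/121)) = 1/(52*(121/25)) = 1/(6292/25) = 25/6292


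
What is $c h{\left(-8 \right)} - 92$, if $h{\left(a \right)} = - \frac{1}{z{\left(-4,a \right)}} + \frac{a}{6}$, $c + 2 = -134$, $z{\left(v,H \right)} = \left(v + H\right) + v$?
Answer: $\frac{485}{6} \approx 80.833$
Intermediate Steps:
$z{\left(v,H \right)} = H + 2 v$ ($z{\left(v,H \right)} = \left(H + v\right) + v = H + 2 v$)
$c = -136$ ($c = -2 - 134 = -136$)
$h{\left(a \right)} = - \frac{1}{-8 + a} + \frac{a}{6}$ ($h{\left(a \right)} = - \frac{1}{a + 2 \left(-4\right)} + \frac{a}{6} = - \frac{1}{a - 8} + a \frac{1}{6} = - \frac{1}{-8 + a} + \frac{a}{6}$)
$c h{\left(-8 \right)} - 92 = - 136 \frac{-6 - 8 \left(-8 - 8\right)}{6 \left(-8 - 8\right)} - 92 = - 136 \frac{-6 - -128}{6 \left(-16\right)} - 92 = - 136 \cdot \frac{1}{6} \left(- \frac{1}{16}\right) \left(-6 + 128\right) - 92 = - 136 \cdot \frac{1}{6} \left(- \frac{1}{16}\right) 122 - 92 = \left(-136\right) \left(- \frac{61}{48}\right) - 92 = \frac{1037}{6} - 92 = \frac{485}{6}$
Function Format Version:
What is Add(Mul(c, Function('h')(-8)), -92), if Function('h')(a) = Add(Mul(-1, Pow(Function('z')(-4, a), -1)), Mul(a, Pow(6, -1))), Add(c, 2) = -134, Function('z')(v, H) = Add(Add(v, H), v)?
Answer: Rational(485, 6) ≈ 80.833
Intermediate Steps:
Function('z')(v, H) = Add(H, Mul(2, v)) (Function('z')(v, H) = Add(Add(H, v), v) = Add(H, Mul(2, v)))
c = -136 (c = Add(-2, -134) = -136)
Function('h')(a) = Add(Mul(-1, Pow(Add(-8, a), -1)), Mul(Rational(1, 6), a)) (Function('h')(a) = Add(Mul(-1, Pow(Add(a, Mul(2, -4)), -1)), Mul(a, Pow(6, -1))) = Add(Mul(-1, Pow(Add(a, -8), -1)), Mul(a, Rational(1, 6))) = Add(Mul(-1, Pow(Add(-8, a), -1)), Mul(Rational(1, 6), a)))
Add(Mul(c, Function('h')(-8)), -92) = Add(Mul(-136, Mul(Rational(1, 6), Pow(Add(-8, -8), -1), Add(-6, Mul(-8, Add(-8, -8))))), -92) = Add(Mul(-136, Mul(Rational(1, 6), Pow(-16, -1), Add(-6, Mul(-8, -16)))), -92) = Add(Mul(-136, Mul(Rational(1, 6), Rational(-1, 16), Add(-6, 128))), -92) = Add(Mul(-136, Mul(Rational(1, 6), Rational(-1, 16), 122)), -92) = Add(Mul(-136, Rational(-61, 48)), -92) = Add(Rational(1037, 6), -92) = Rational(485, 6)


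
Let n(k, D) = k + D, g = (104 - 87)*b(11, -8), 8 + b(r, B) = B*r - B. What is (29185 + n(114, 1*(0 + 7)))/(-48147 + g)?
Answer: -29306/49643 ≈ -0.59033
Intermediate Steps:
b(r, B) = -8 - B + B*r (b(r, B) = -8 + (B*r - B) = -8 + (-B + B*r) = -8 - B + B*r)
g = -1496 (g = (104 - 87)*(-8 - 1*(-8) - 8*11) = 17*(-8 + 8 - 88) = 17*(-88) = -1496)
n(k, D) = D + k
(29185 + n(114, 1*(0 + 7)))/(-48147 + g) = (29185 + (1*(0 + 7) + 114))/(-48147 - 1496) = (29185 + (1*7 + 114))/(-49643) = (29185 + (7 + 114))*(-1/49643) = (29185 + 121)*(-1/49643) = 29306*(-1/49643) = -29306/49643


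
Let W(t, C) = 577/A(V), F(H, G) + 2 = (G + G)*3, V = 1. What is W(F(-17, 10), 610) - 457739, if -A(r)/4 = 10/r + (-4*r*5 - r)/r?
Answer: -20139939/44 ≈ -4.5773e+5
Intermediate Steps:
A(r) = 84 - 40/r (A(r) = -4*(10/r + (-4*r*5 - r)/r) = -4*(10/r + (-20*r - r)/r) = -4*(10/r + (-21*r)/r) = -4*(10/r - 21) = -4*(-21 + 10/r) = 84 - 40/r)
F(H, G) = -2 + 6*G (F(H, G) = -2 + (G + G)*3 = -2 + (2*G)*3 = -2 + 6*G)
W(t, C) = 577/44 (W(t, C) = 577/(84 - 40/1) = 577/(84 - 40*1) = 577/(84 - 40) = 577/44)
W(F(-17, 10), 610) - 457739 = 577/44 - 457739 = -20139939/44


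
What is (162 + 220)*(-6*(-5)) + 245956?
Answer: 257416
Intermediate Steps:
(162 + 220)*(-6*(-5)) + 245956 = 382*30 + 245956 = 11460 + 245956 = 257416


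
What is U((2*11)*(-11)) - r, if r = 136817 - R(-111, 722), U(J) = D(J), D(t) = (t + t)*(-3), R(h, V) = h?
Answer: -135476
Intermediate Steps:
D(t) = -6*t (D(t) = (2*t)*(-3) = -6*t)
U(J) = -6*J
r = 136928 (r = 136817 - 1*(-111) = 136817 + 111 = 136928)
U((2*11)*(-11)) - r = -6*2*11*(-11) - 1*136928 = -132*(-11) - 136928 = -6*(-242) - 136928 = 1452 - 136928 = -135476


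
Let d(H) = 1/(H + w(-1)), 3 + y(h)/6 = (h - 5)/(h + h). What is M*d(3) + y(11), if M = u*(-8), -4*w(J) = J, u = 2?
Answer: -3044/143 ≈ -21.287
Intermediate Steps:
w(J) = -J/4
y(h) = -18 + 3*(-5 + h)/h (y(h) = -18 + 6*((h - 5)/(h + h)) = -18 + 6*((-5 + h)/((2*h))) = -18 + 6*((-5 + h)*(1/(2*h))) = -18 + 6*((-5 + h)/(2*h)) = -18 + 3*(-5 + h)/h)
d(H) = 1/(1/4 + H) (d(H) = 1/(H - 1/4*(-1)) = 1/(H + 1/4) = 1/(1/4 + H))
M = -16 (M = 2*(-8) = -16)
M*d(3) + y(11) = -64/(1 + 4*3) + (-15 - 15/11) = -64/(1 + 12) + (-15 - 15*1/11) = -64/13 + (-15 - 15/11) = -64/13 - 180/11 = -3044/143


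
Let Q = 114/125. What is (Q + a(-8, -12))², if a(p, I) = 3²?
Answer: 1535121/15625 ≈ 98.248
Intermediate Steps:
a(p, I) = 9
Q = 114/125 (Q = 114*(1/125) = 114/125 ≈ 0.91200)
(Q + a(-8, -12))² = (114/125 + 9)² = (1239/125)² = 1535121/15625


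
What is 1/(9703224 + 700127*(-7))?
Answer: 1/4802335 ≈ 2.0823e-7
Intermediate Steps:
1/(9703224 + 700127*(-7)) = 1/(9703224 - 4900889) = 1/4802335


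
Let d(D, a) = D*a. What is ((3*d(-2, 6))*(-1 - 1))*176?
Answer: 12672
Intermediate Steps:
((3*d(-2, 6))*(-1 - 1))*176 = ((3*(-2*6))*(-1 - 1))*176 = ((3*(-12))*(-2))*176 = -36*(-2)*176 = 72*176 = 12672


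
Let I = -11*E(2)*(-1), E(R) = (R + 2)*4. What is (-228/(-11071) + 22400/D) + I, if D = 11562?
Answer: 11389568644/64001451 ≈ 177.96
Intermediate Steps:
E(R) = 8 + 4*R (E(R) = (2 + R)*4 = 8 + 4*R)
I = 176 (I = -11*(8 + 4*2)*(-1) = -11*(8 + 8)*(-1) = -11*16*(-1) = -176*(-1) = 176)
(-228/(-11071) + 22400/D) + I = (-228/(-11071) + 22400/11562) + 176 = (-228*(-1/11071) + 22400*(1/11562)) + 176 = (228/11071 + 11200/5781) + 176 = 125313268/64001451 + 176 = 11389568644/64001451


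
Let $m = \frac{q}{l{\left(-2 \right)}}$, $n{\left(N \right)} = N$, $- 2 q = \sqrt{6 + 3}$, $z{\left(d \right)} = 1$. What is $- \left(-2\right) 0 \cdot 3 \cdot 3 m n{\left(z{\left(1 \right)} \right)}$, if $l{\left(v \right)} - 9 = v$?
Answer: $0$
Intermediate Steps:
$l{\left(v \right)} = 9 + v$
$q = - \frac{3}{2}$ ($q = - \frac{\sqrt{6 + 3}}{2} = - \frac{\sqrt{9}}{2} = \left(- \frac{1}{2}\right) 3 = - \frac{3}{2} \approx -1.5$)
$m = - \frac{3}{14}$ ($m = - \frac{3}{2 \left(9 - 2\right)} = - \frac{3}{2 \cdot 7} = \left(- \frac{3}{2}\right) \frac{1}{7} = - \frac{3}{14} \approx -0.21429$)
$- \left(-2\right) 0 \cdot 3 \cdot 3 m n{\left(z{\left(1 \right)} \right)} = - \left(-2\right) 0 \cdot 3 \cdot 3 \left(- \frac{3}{14}\right) 1 = - 0 \cdot 3 \left(\left(- \frac{9}{14}\right) 1\right) = \left(-1\right) 0 \left(- \frac{9}{14}\right) = 0 \left(- \frac{9}{14}\right) = 0$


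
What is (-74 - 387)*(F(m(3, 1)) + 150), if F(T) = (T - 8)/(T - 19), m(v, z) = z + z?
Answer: -1178316/17 ≈ -69313.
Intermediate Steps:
m(v, z) = 2*z
F(T) = (-8 + T)/(-19 + T)
(-74 - 387)*(F(m(3, 1)) + 150) = (-74 - 387)*((-8 + 2*1)/(-19 + 2*1) + 150) = -461*((-8 + 2)/(-19 + 2) + 150) = -461*(-6/(-17) + 150) = -461*(-1/17*(-6) + 150) = -461*(6/17 + 150) = -461*2556/17 = -1178316/17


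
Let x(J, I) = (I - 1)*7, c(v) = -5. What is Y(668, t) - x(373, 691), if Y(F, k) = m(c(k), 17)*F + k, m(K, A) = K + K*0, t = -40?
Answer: -8210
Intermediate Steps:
m(K, A) = K (m(K, A) = K + 0 = K)
x(J, I) = -7 + 7*I (x(J, I) = (-1 + I)*7 = -7 + 7*I)
Y(F, k) = k - 5*F (Y(F, k) = -5*F + k = k - 5*F)
Y(668, t) - x(373, 691) = (-40 - 5*668) - (-7 + 7*691) = (-40 - 3340) - (-7 + 4837) = -3380 - 1*4830 = -3380 - 4830 = -8210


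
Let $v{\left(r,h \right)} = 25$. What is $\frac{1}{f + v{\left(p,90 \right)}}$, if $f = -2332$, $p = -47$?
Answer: $- \frac{1}{2307} \approx -0.00043346$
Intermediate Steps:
$\frac{1}{f + v{\left(p,90 \right)}} = \frac{1}{-2332 + 25} = \frac{1}{-2307} = - \frac{1}{2307}$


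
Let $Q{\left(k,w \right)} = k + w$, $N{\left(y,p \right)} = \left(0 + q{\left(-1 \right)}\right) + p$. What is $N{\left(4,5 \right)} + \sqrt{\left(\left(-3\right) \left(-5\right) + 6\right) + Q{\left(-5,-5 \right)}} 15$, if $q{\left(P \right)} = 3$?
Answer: $8 + 15 \sqrt{11} \approx 57.749$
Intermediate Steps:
$N{\left(y,p \right)} = 3 + p$ ($N{\left(y,p \right)} = \left(0 + 3\right) + p = 3 + p$)
$N{\left(4,5 \right)} + \sqrt{\left(\left(-3\right) \left(-5\right) + 6\right) + Q{\left(-5,-5 \right)}} 15 = \left(3 + 5\right) + \sqrt{\left(\left(-3\right) \left(-5\right) + 6\right) - 10} \cdot 15 = 8 + \sqrt{\left(15 + 6\right) - 10} \cdot 15 = 8 + \sqrt{21 - 10} \cdot 15 = 8 + \sqrt{11} \cdot 15 = 8 + 15 \sqrt{11}$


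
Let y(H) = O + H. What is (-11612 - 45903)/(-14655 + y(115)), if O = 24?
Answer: 57515/14516 ≈ 3.9622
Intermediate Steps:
y(H) = 24 + H
(-11612 - 45903)/(-14655 + y(115)) = (-11612 - 45903)/(-14655 + (24 + 115)) = -57515/(-14655 + 139) = -57515/(-14516) = -57515*(-1/14516) = 57515/14516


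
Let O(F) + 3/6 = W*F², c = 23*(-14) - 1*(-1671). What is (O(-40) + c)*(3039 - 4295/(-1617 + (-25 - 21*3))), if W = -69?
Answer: -113103635637/341 ≈ -3.3168e+8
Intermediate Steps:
c = 1349 (c = -322 + 1671 = 1349)
O(F) = -½ - 69*F²
(O(-40) + c)*(3039 - 4295/(-1617 + (-25 - 21*3))) = ((-½ - 69*(-40)²) + 1349)*(3039 - 4295/(-1617 + (-25 - 21*3))) = ((-½ - 69*1600) + 1349)*(3039 - 4295/(-1617 + (-25 - 63))) = ((-½ - 110400) + 1349)*(3039 - 4295/(-1617 - 88)) = (-220801/2 + 1349)*(3039 - 4295/(-1705)) = -218103*(3039 - 4295*(-1/1705))/2 = -218103*(3039 + 859/341)/2 = -218103/2*1037158/341 = -113103635637/341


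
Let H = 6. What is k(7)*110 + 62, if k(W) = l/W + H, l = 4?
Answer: 5494/7 ≈ 784.86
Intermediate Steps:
k(W) = 6 + 4/W (k(W) = 4/W + 6 = 6 + 4/W)
k(7)*110 + 62 = (6 + 4/7)*110 + 62 = (46/7)*110 + 62 = 5060/7 + 62 = 5494/7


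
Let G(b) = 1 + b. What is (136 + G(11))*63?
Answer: 9324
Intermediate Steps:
(136 + G(11))*63 = (136 + (1 + 11))*63 = (136 + 12)*63 = 148*63 = 9324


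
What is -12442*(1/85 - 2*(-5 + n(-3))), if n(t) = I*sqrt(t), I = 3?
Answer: -10588142/85 + 74652*I*sqrt(3) ≈ -1.2457e+5 + 1.293e+5*I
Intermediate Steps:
n(t) = 3*sqrt(t)
-12442*(1/85 - 2*(-5 + n(-3))) = -12442*(1/85 - 2*(-5 + 3*sqrt(-3))) = -12442*(1/85 - 2*(-5 + 3*(I*sqrt(3)))) = -12442*(1/85 - 2*(-5 + 3*I*sqrt(3))) = -12442*(1/85 + (10 - 6*I*sqrt(3))) = -12442*(851/85 - 6*I*sqrt(3)) = -10588142/85 + 74652*I*sqrt(3)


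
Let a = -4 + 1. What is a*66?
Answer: -198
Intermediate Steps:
a = -3
a*66 = -3*66 = -198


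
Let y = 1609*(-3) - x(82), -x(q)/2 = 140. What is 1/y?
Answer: -1/4547 ≈ -0.00021993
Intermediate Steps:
x(q) = -280 (x(q) = -2*140 = -280)
y = -4547 (y = 1609*(-3) - 1*(-280) = -4827 + 280 = -4547)
1/y = 1/(-4547) = -1/4547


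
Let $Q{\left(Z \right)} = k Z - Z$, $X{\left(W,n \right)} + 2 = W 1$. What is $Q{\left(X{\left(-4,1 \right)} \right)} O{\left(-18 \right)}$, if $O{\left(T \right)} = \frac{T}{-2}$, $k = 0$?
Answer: $54$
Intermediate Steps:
$X{\left(W,n \right)} = -2 + W$ ($X{\left(W,n \right)} = -2 + W 1 = -2 + W$)
$O{\left(T \right)} = - \frac{T}{2}$ ($O{\left(T \right)} = T \left(- \frac{1}{2}\right) = - \frac{T}{2}$)
$Q{\left(Z \right)} = - Z$ ($Q{\left(Z \right)} = 0 Z - Z = 0 - Z = - Z$)
$Q{\left(X{\left(-4,1 \right)} \right)} O{\left(-18 \right)} = - (-2 - 4) \left(\left(- \frac{1}{2}\right) \left(-18\right)\right) = \left(-1\right) \left(-6\right) 9 = 6 \cdot 9 = 54$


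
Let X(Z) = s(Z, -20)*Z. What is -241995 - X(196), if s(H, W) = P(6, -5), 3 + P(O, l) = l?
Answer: -240427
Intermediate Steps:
P(O, l) = -3 + l
s(H, W) = -8 (s(H, W) = -3 - 5 = -8)
X(Z) = -8*Z
-241995 - X(196) = -241995 - (-8)*196 = -241995 - 1*(-1568) = -241995 + 1568 = -240427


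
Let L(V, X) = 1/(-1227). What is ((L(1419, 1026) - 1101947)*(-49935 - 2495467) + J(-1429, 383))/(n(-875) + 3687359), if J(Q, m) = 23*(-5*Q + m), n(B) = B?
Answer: 860402545215907/1130828967 ≈ 7.6086e+5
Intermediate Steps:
L(V, X) = -1/1227
J(Q, m) = -115*Q + 23*m (J(Q, m) = 23*(m - 5*Q) = -115*Q + 23*m)
((L(1419, 1026) - 1101947)*(-49935 - 2495467) + J(-1429, 383))/(n(-875) + 3687359) = ((-1/1227 - 1101947)*(-49935 - 2495467) + (-115*(-1429) + 23*383))/(-875 + 3687359) = (-1352088970/1227*(-2545402) + (164335 + 8809))/3686484 = (3441609968415940/1227 + 173144)*(1/3686484) = (3441610180863628/1227)*(1/3686484) = 860402545215907/1130828967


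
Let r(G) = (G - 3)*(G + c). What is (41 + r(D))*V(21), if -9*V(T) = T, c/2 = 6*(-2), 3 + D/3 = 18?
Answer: -6461/3 ≈ -2153.7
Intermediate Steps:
D = 45 (D = -9 + 3*18 = -9 + 54 = 45)
c = -24 (c = 2*(6*(-2)) = 2*(-12) = -24)
V(T) = -T/9
r(G) = (-24 + G)*(-3 + G) (r(G) = (G - 3)*(G - 24) = (-3 + G)*(-24 + G) = (-24 + G)*(-3 + G))
(41 + r(D))*V(21) = (41 + (72 + 45² - 27*45))*(-⅑*21) = (41 + (72 + 2025 - 1215))*(-7/3) = (41 + 882)*(-7/3) = 923*(-7/3) = -6461/3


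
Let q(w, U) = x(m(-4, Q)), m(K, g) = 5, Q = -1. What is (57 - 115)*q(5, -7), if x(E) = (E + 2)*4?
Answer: -1624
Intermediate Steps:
x(E) = 8 + 4*E (x(E) = (2 + E)*4 = 8 + 4*E)
q(w, U) = 28 (q(w, U) = 8 + 4*5 = 8 + 20 = 28)
(57 - 115)*q(5, -7) = (57 - 115)*28 = -58*28 = -1624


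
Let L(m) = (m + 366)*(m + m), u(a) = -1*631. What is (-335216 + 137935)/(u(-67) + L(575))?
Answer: -197281/1081519 ≈ -0.18241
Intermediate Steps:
u(a) = -631
L(m) = 2*m*(366 + m) (L(m) = (366 + m)*(2*m) = 2*m*(366 + m))
(-335216 + 137935)/(u(-67) + L(575)) = (-335216 + 137935)/(-631 + 2*575*(366 + 575)) = -197281/(-631 + 2*575*941) = -197281/(-631 + 1082150) = -197281/1081519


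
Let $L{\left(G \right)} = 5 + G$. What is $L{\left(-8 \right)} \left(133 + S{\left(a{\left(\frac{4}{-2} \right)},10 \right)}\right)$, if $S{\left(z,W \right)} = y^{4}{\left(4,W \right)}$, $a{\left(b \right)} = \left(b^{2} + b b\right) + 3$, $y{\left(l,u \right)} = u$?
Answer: $-30399$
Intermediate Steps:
$a{\left(b \right)} = 3 + 2 b^{2}$ ($a{\left(b \right)} = \left(b^{2} + b^{2}\right) + 3 = 2 b^{2} + 3 = 3 + 2 b^{2}$)
$S{\left(z,W \right)} = W^{4}$
$L{\left(-8 \right)} \left(133 + S{\left(a{\left(\frac{4}{-2} \right)},10 \right)}\right) = \left(5 - 8\right) \left(133 + 10^{4}\right) = - 3 \left(133 + 10000\right) = \left(-3\right) 10133 = -30399$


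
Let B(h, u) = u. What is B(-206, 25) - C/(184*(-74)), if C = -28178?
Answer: 156111/6808 ≈ 22.931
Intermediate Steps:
B(-206, 25) - C/(184*(-74)) = 25 - (-28178)/(184*(-74)) = 25 - (-28178)/(-13616) = 25 - (-28178)*(-1)/13616 = 25 - 1*14089/6808 = 25 - 14089/6808 = 156111/6808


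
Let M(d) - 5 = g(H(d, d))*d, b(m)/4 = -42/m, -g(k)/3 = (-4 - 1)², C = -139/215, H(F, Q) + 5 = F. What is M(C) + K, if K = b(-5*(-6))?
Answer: 10296/215 ≈ 47.888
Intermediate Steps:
H(F, Q) = -5 + F
C = -139/215 (C = -139*1/215 = -139/215 ≈ -0.64651)
g(k) = -75 (g(k) = -3*(-4 - 1)² = -3*(-5)² = -3*25 = -75)
b(m) = -168/m (b(m) = 4*(-42/m) = -168/m)
M(d) = 5 - 75*d
K = -28/5 (K = -168/((-5*(-6))) = -168/30 = -168*1/30 = -28/5 ≈ -5.6000)
M(C) + K = (5 - 75*(-139/215)) - 28/5 = (5 + 2085/43) - 28/5 = 2300/43 - 28/5 = 10296/215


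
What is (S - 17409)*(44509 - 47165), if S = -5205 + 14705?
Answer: 21006304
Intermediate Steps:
S = 9500
(S - 17409)*(44509 - 47165) = (9500 - 17409)*(44509 - 47165) = -7909*(-2656) = 21006304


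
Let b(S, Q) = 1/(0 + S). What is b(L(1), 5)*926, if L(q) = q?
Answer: 926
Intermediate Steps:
b(S, Q) = 1/S
b(L(1), 5)*926 = 926/1 = 1*926 = 926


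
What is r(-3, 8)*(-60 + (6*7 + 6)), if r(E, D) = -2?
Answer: 24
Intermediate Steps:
r(-3, 8)*(-60 + (6*7 + 6)) = -2*(-60 + (6*7 + 6)) = -2*(-60 + (42 + 6)) = -2*(-60 + 48) = -2*(-12) = 24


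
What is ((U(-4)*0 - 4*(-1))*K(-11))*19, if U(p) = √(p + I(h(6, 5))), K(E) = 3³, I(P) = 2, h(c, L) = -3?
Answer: 2052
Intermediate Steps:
K(E) = 27
U(p) = √(2 + p) (U(p) = √(p + 2) = √(2 + p))
((U(-4)*0 - 4*(-1))*K(-11))*19 = ((√(2 - 4)*0 - 4*(-1))*27)*19 = ((√(-2)*0 + 4)*27)*19 = (((I*√2)*0 + 4)*27)*19 = ((0 + 4)*27)*19 = (4*27)*19 = 108*19 = 2052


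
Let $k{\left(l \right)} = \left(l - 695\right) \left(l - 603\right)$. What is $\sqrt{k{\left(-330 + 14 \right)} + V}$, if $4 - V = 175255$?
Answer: $3 \sqrt{83762} \approx 868.25$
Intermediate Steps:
$k{\left(l \right)} = \left(-695 + l\right) \left(-603 + l\right)$
$V = -175251$ ($V = 4 - 175255 = -175251$)
$\sqrt{k{\left(-330 + 14 \right)} + V} = \sqrt{\left(419085 + \left(-330 + 14\right)^{2} - 1298 \left(-330 + 14\right)\right) - 175251} = \sqrt{\left(419085 + \left(-316\right)^{2} - -410168\right) - 175251} = \sqrt{\left(419085 + 99856 + 410168\right) - 175251} = \sqrt{929109 - 175251} = \sqrt{753858} = 3 \sqrt{83762}$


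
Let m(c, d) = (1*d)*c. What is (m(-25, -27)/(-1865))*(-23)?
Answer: 3105/373 ≈ 8.3244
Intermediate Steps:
m(c, d) = c*d (m(c, d) = d*c = c*d)
(m(-25, -27)/(-1865))*(-23) = (-25*(-27)/(-1865))*(-23) = (675*(-1/1865))*(-23) = -135/373*(-23) = 3105/373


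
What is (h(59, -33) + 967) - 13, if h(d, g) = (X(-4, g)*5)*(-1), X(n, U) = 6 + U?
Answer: 1089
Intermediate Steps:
h(d, g) = -30 - 5*g (h(d, g) = ((6 + g)*5)*(-1) = (30 + 5*g)*(-1) = -30 - 5*g)
(h(59, -33) + 967) - 13 = ((-30 - 5*(-33)) + 967) - 13 = ((-30 + 165) + 967) - 13 = (135 + 967) - 13 = 1102 - 13 = 1089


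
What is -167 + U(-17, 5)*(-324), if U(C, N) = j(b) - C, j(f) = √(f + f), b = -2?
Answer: -5675 - 648*I ≈ -5675.0 - 648.0*I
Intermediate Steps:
j(f) = √2*√f (j(f) = √(2*f) = √2*√f)
U(C, N) = -C + 2*I (U(C, N) = √2*√(-2) - C = √2*(I*√2) - C = 2*I - C = -C + 2*I)
-167 + U(-17, 5)*(-324) = -167 + (-1*(-17) + 2*I)*(-324) = -167 + (17 + 2*I)*(-324) = -167 + (-5508 - 648*I) = -5675 - 648*I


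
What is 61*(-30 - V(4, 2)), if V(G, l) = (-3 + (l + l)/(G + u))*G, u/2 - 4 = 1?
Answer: -8174/7 ≈ -1167.7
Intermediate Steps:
u = 10 (u = 8 + 2*1 = 8 + 2 = 10)
V(G, l) = G*(-3 + 2*l/(10 + G)) (V(G, l) = (-3 + (l + l)/(G + 10))*G = (-3 + (2*l)/(10 + G))*G = (-3 + 2*l/(10 + G))*G = G*(-3 + 2*l/(10 + G)))
61*(-30 - V(4, 2)) = 61*(-30 - 4*(-30 - 3*4 + 2*2)/(10 + 4)) = 61*(-30 - 4*(-30 - 12 + 4)/14) = 61*(-30 - 4*(-38)/14) = 61*(-30 - 1*(-76/7)) = 61*(-30 + 76/7) = 61*(-134/7) = -8174/7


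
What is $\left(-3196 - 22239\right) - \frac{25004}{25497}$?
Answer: $- \frac{648541199}{25497} \approx -25436.0$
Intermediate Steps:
$\left(-3196 - 22239\right) - \frac{25004}{25497} = -25435 - \frac{25004}{25497} = - \frac{648541199}{25497}$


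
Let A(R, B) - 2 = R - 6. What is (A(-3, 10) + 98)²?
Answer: 8281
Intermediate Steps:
A(R, B) = -4 + R (A(R, B) = 2 + (R - 6) = 2 + (-6 + R) = -4 + R)
(A(-3, 10) + 98)² = ((-4 - 3) + 98)² = (-7 + 98)² = 91² = 8281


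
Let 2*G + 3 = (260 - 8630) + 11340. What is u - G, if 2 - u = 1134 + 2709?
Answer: -10649/2 ≈ -5324.5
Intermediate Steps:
u = -3841 (u = 2 - (1134 + 2709) = 2 - 1*3843 = 2 - 3843 = -3841)
G = 2967/2 (G = -3/2 + ((260 - 8630) + 11340)/2 = -3/2 + (-8370 + 11340)/2 = -3/2 + (1/2)*2970 = -3/2 + 1485 = 2967/2 ≈ 1483.5)
u - G = -3841 - 1*2967/2 = -3841 - 2967/2 = -10649/2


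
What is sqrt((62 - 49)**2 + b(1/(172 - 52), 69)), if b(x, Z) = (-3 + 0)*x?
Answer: 3*sqrt(7510)/20 ≈ 12.999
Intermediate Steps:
b(x, Z) = -3*x
sqrt((62 - 49)**2 + b(1/(172 - 52), 69)) = sqrt((62 - 49)**2 - 3/(172 - 52)) = sqrt(13**2 - 3/120) = sqrt(169 - 3*1/120) = sqrt(169 - 1/40) = sqrt(6759/40) = 3*sqrt(7510)/20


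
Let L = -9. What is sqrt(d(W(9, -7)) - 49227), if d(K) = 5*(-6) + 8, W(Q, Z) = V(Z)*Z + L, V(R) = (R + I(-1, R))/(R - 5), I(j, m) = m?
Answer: I*sqrt(49249) ≈ 221.92*I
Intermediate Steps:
V(R) = 2*R/(-5 + R) (V(R) = (R + R)/(R - 5) = (2*R)/(-5 + R) = 2*R/(-5 + R))
W(Q, Z) = -9 + 2*Z**2/(-5 + Z) (W(Q, Z) = (2*Z/(-5 + Z))*Z - 9 = 2*Z**2/(-5 + Z) - 9 = -9 + 2*Z**2/(-5 + Z))
d(K) = -22 (d(K) = -30 + 8 = -22)
sqrt(d(W(9, -7)) - 49227) = sqrt(-22 - 49227) = sqrt(-49249) = I*sqrt(49249)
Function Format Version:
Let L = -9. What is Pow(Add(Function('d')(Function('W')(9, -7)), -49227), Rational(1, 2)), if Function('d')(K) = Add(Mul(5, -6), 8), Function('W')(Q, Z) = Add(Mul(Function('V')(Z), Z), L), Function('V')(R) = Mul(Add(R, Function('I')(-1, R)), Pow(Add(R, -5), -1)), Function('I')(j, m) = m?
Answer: Mul(I, Pow(49249, Rational(1, 2))) ≈ Mul(221.92, I)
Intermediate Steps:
Function('V')(R) = Mul(2, R, Pow(Add(-5, R), -1)) (Function('V')(R) = Mul(Add(R, R), Pow(Add(R, -5), -1)) = Mul(Mul(2, R), Pow(Add(-5, R), -1)) = Mul(2, R, Pow(Add(-5, R), -1)))
Function('W')(Q, Z) = Add(-9, Mul(2, Pow(Z, 2), Pow(Add(-5, Z), -1))) (Function('W')(Q, Z) = Add(Mul(Mul(2, Z, Pow(Add(-5, Z), -1)), Z), -9) = Add(Mul(2, Pow(Z, 2), Pow(Add(-5, Z), -1)), -9) = Add(-9, Mul(2, Pow(Z, 2), Pow(Add(-5, Z), -1))))
Function('d')(K) = -22 (Function('d')(K) = Add(-30, 8) = -22)
Pow(Add(Function('d')(Function('W')(9, -7)), -49227), Rational(1, 2)) = Pow(Add(-22, -49227), Rational(1, 2)) = Pow(-49249, Rational(1, 2)) = Mul(I, Pow(49249, Rational(1, 2)))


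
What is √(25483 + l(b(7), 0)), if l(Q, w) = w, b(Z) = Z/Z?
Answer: √25483 ≈ 159.63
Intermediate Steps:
b(Z) = 1
√(25483 + l(b(7), 0)) = √(25483 + 0) = √25483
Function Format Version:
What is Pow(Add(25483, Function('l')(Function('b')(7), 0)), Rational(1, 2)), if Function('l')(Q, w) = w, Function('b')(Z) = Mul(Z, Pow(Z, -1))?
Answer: Pow(25483, Rational(1, 2)) ≈ 159.63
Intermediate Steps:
Function('b')(Z) = 1
Pow(Add(25483, Function('l')(Function('b')(7), 0)), Rational(1, 2)) = Pow(Add(25483, 0), Rational(1, 2)) = Pow(25483, Rational(1, 2))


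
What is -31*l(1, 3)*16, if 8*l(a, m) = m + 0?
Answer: -186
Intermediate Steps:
l(a, m) = m/8 (l(a, m) = (m + 0)/8 = m/8)
-31*l(1, 3)*16 = -31*3/8*16 = -93/8*16 = -186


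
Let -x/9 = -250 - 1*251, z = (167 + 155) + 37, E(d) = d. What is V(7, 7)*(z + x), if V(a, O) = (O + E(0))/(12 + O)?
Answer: 34076/19 ≈ 1793.5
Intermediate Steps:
z = 359 (z = 322 + 37 = 359)
V(a, O) = O/(12 + O) (V(a, O) = (O + 0)/(12 + O) = O/(12 + O))
x = 4509 (x = -9*(-250 - 1*251) = -9*(-250 - 251) = -9*(-501) = 4509)
V(7, 7)*(z + x) = (7/(12 + 7))*(359 + 4509) = (7/19)*4868 = 34076/19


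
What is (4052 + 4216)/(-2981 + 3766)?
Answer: 8268/785 ≈ 10.532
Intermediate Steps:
(4052 + 4216)/(-2981 + 3766) = 8268/785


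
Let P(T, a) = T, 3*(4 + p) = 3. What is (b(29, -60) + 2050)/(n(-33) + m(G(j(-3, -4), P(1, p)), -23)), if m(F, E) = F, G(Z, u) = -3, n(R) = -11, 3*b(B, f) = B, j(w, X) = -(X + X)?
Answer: -6179/42 ≈ -147.12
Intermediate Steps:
p = -3 (p = -4 + (⅓)*3 = -4 + 1 = -3)
j(w, X) = -2*X
b(B, f) = B/3
(b(29, -60) + 2050)/(n(-33) + m(G(j(-3, -4), P(1, p)), -23)) = ((⅓)*29 + 2050)/(-11 - 3) = (29/3 + 2050)/(-14) = (6179/3)*(-1/14) = -6179/42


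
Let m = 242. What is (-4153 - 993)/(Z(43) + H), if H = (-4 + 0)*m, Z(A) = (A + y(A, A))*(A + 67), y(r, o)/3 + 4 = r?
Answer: -2573/8316 ≈ -0.30940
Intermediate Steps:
y(r, o) = -12 + 3*r
Z(A) = (-12 + 4*A)*(67 + A) (Z(A) = (A + (-12 + 3*A))*(A + 67) = (-12 + 4*A)*(67 + A))
H = -968 (H = (-4 + 0)*242 = -4*242 = -968)
(-4153 - 993)/(Z(43) + H) = (-4153 - 993)/((-804 + 4*43² + 256*43) - 968) = -5146/((-804 + 4*1849 + 11008) - 968) = -5146/((-804 + 7396 + 11008) - 968) = -5146/(17600 - 968) = -5146/16632 = -5146*1/16632 = -2573/8316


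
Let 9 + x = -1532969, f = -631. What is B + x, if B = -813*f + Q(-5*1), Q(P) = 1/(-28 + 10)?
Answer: -18359551/18 ≈ -1.0200e+6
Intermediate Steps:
x = -1532978 (x = -9 - 1532969 = -1532978)
Q(P) = -1/18 (Q(P) = 1/(-18) = -1/18)
B = 9234053/18 (B = -813*(-631) - 1/18 = 513003 - 1/18 = 9234053/18 ≈ 5.1300e+5)
B + x = 9234053/18 - 1532978 = -18359551/18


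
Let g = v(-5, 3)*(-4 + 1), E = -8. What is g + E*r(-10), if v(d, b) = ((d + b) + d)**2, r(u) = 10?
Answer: -227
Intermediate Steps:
v(d, b) = (b + 2*d)**2 (v(d, b) = ((b + d) + d)**2 = (b + 2*d)**2)
g = -147 (g = (3 + 2*(-5))**2*(-4 + 1) = (3 - 10)**2*(-3) = (-7)**2*(-3) = 49*(-3) = -147)
g + E*r(-10) = -147 - 8*10 = -147 - 80 = -227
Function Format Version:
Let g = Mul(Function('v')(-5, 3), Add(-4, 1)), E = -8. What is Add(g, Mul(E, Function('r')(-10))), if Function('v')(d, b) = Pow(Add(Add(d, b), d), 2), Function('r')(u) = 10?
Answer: -227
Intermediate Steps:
Function('v')(d, b) = Pow(Add(b, Mul(2, d)), 2) (Function('v')(d, b) = Pow(Add(Add(b, d), d), 2) = Pow(Add(b, Mul(2, d)), 2))
g = -147 (g = Mul(Pow(Add(3, Mul(2, -5)), 2), Add(-4, 1)) = Mul(Pow(Add(3, -10), 2), -3) = Mul(Pow(-7, 2), -3) = Mul(49, -3) = -147)
Add(g, Mul(E, Function('r')(-10))) = Add(-147, Mul(-8, 10)) = Add(-147, -80) = -227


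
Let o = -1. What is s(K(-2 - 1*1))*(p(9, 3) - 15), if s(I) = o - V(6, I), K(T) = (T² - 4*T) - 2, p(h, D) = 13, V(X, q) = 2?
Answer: 6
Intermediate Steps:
K(T) = -2 + T² - 4*T
s(I) = -3 (s(I) = -1 - 1*2 = -1 - 2 = -3)
s(K(-2 - 1*1))*(p(9, 3) - 15) = -3*(13 - 15) = -3*(-2) = 6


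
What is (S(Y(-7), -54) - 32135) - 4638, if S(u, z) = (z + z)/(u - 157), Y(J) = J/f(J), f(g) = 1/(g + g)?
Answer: -2169499/59 ≈ -36771.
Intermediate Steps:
f(g) = 1/(2*g)
Y(J) = 2*J² (Y(J) = J/((1/(2*J))) = J*(2*J) = 2*J²)
S(u, z) = 2*z/(-157 + u) (S(u, z) = (2*z)/(-157 + u) = 2*z/(-157 + u))
(S(Y(-7), -54) - 32135) - 4638 = (2*(-54)/(-157 + 2*(-7)²) - 32135) - 4638 = (2*(-54)/(-157 + 2*49) - 32135) - 4638 = (2*(-54)/(-157 + 98) - 32135) - 4638 = (2*(-54)/(-59) - 32135) - 4638 = (2*(-54)*(-1/59) - 32135) - 4638 = (108/59 - 32135) - 4638 = -1895857/59 - 4638 = -2169499/59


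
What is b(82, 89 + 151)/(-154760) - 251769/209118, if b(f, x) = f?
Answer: -464058549/385275020 ≈ -1.2045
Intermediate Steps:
b(82, 89 + 151)/(-154760) - 251769/209118 = 82/(-154760) - 251769/209118 = 82*(-1/154760) - 251769*1/209118 = -41/77380 - 11989/9958 = -464058549/385275020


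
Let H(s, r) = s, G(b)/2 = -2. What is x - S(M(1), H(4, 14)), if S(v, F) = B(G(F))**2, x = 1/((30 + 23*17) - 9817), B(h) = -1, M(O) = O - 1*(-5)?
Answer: -9397/9396 ≈ -1.0001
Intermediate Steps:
G(b) = -4 (G(b) = 2*(-2) = -4)
M(O) = 5 + O (M(O) = O + 5 = 5 + O)
x = -1/9396 (x = 1/((30 + 391) - 9817) = 1/(421 - 9817) = 1/(-9396) = -1/9396 ≈ -0.00010643)
S(v, F) = 1 (S(v, F) = (-1)**2 = 1)
x - S(M(1), H(4, 14)) = -1/9396 - 1*1 = -1/9396 - 1 = -9397/9396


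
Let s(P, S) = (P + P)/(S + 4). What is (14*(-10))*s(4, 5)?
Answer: -1120/9 ≈ -124.44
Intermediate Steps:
s(P, S) = 2*P/(4 + S) (s(P, S) = (2*P)/(4 + S) = 2*P/(4 + S))
(14*(-10))*s(4, 5) = (14*(-10))*(2*4/(4 + 5)) = -280*4/9 = -140*8/9 = -1120/9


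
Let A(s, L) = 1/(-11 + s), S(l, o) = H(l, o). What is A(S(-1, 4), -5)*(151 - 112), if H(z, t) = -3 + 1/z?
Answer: -13/5 ≈ -2.6000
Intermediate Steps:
S(l, o) = -3 + 1/l
A(S(-1, 4), -5)*(151 - 112) = (151 - 112)/(-11 + (-3 + 1/(-1))) = 39/(-11 + (-3 - 1)) = 39/(-11 - 4) = 39/(-15) = -1/15*39 = -13/5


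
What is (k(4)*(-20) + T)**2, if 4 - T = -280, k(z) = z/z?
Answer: 69696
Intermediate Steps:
k(z) = 1
T = 284 (T = 4 - 1*(-280) = 4 + 280 = 284)
(k(4)*(-20) + T)**2 = (1*(-20) + 284)**2 = (-20 + 284)**2 = 264**2 = 69696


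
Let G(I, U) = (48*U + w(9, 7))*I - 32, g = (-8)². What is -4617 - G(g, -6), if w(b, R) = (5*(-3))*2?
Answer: 15767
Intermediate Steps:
w(b, R) = -30 (w(b, R) = -15*2 = -30)
g = 64
G(I, U) = -32 + I*(-30 + 48*U) (G(I, U) = (48*U - 30)*I - 32 = (-30 + 48*U)*I - 32 = I*(-30 + 48*U) - 32 = -32 + I*(-30 + 48*U))
-4617 - G(g, -6) = -4617 - (-32 - 30*64 + 48*64*(-6)) = -4617 - (-32 - 1920 - 18432) = -4617 - 1*(-20384) = -4617 + 20384 = 15767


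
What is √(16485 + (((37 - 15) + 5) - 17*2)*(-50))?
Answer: √16835 ≈ 129.75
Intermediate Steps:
√(16485 + (((37 - 15) + 5) - 17*2)*(-50)) = √(16485 + ((22 + 5) - 34)*(-50)) = √(16485 + (27 - 34)*(-50)) = √(16485 - 7*(-50)) = √(16485 + 350) = √16835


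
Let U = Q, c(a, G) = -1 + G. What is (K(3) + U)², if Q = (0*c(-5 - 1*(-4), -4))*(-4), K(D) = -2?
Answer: 4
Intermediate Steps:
Q = 0 (Q = (0*(-1 - 4))*(-4) = (0*(-5))*(-4) = 0*(-4) = 0)
U = 0
(K(3) + U)² = (-2 + 0)² = (-2)² = 4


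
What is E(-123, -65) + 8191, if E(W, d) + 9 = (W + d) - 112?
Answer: 7882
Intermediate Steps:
E(W, d) = -121 + W + d (E(W, d) = -9 + ((W + d) - 112) = -9 + (-112 + W + d) = -121 + W + d)
E(-123, -65) + 8191 = (-121 - 123 - 65) + 8191 = -309 + 8191 = 7882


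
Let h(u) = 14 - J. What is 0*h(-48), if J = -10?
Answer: 0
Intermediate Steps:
h(u) = 24 (h(u) = 14 - 1*(-10) = 14 + 10 = 24)
0*h(-48) = 0*24 = 0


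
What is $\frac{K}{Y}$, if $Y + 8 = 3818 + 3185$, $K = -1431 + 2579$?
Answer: $\frac{1148}{6995} \approx 0.16412$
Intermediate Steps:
$K = 1148$
$Y = 6995$ ($Y = -8 + \left(3818 + 3185\right) = -8 + 7003 = 6995$)
$\frac{K}{Y} = \frac{1148}{6995}$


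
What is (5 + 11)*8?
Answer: 128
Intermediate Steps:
(5 + 11)*8 = 16*8 = 128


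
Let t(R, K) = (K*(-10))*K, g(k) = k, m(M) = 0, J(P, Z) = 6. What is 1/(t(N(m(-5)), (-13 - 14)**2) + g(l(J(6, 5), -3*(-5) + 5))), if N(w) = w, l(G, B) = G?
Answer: -1/5314404 ≈ -1.8817e-7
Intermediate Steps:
t(R, K) = -10*K**2 (t(R, K) = (-10*K)*K = -10*K**2)
1/(t(N(m(-5)), (-13 - 14)**2) + g(l(J(6, 5), -3*(-5) + 5))) = 1/(-10*(-13 - 14)**4 + 6) = 1/(-10*((-27)**2)**2 + 6) = 1/(-10*729**2 + 6) = 1/(-10*531441 + 6) = 1/(-5314410 + 6) = 1/(-5314404) = -1/5314404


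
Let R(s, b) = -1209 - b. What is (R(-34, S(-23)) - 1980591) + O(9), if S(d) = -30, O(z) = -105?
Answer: -1981875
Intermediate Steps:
(R(-34, S(-23)) - 1980591) + O(9) = ((-1209 - 1*(-30)) - 1980591) - 105 = ((-1209 + 30) - 1980591) - 105 = (-1179 - 1980591) - 105 = -1981770 - 105 = -1981875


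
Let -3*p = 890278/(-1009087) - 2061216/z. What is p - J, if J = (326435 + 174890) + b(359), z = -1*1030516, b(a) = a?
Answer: -391268771527137182/779910224169 ≈ -5.0168e+5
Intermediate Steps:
z = -1030516
J = 501684 (J = (326435 + 174890) + 359 = 501325 + 359 = 501684)
p = -290625136586/779910224169 (p = -(890278/(-1009087) - 2061216/(-1030516))/3 = -(890278*(-1/1009087) - 2061216*(-1/1030516))/3 = -(-890278/1009087 + 515304/257629)/3 = -⅓*290625136586/259970074723 = -290625136586/779910224169 ≈ -0.37264)
p - J = -290625136586/779910224169 - 1*501684 = -290625136586/779910224169 - 501684 = -391268771527137182/779910224169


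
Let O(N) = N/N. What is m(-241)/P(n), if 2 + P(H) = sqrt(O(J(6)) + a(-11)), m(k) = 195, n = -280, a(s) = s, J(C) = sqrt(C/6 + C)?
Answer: -195/7 - 195*I*sqrt(10)/14 ≈ -27.857 - 44.046*I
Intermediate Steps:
J(C) = sqrt(42)*sqrt(C)/6 (J(C) = sqrt(C*(1/6) + C) = sqrt(C/6 + C) = sqrt(7*C/6) = sqrt(42)*sqrt(C)/6)
O(N) = 1
P(H) = -2 + I*sqrt(10) (P(H) = -2 + sqrt(1 - 11) = -2 + sqrt(-10) = -2 + I*sqrt(10))
m(-241)/P(n) = 195/(-2 + I*sqrt(10))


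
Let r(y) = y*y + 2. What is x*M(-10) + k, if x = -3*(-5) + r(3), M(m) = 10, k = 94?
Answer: 354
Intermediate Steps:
r(y) = 2 + y**2 (r(y) = y**2 + 2 = 2 + y**2)
x = 26 (x = -3*(-5) + (2 + 3**2) = 15 + (2 + 9) = 15 + 11 = 26)
x*M(-10) + k = 26*10 + 94 = 260 + 94 = 354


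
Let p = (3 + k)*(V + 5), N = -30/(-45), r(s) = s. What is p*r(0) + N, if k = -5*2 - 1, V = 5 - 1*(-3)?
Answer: 2/3 ≈ 0.66667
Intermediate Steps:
V = 8 (V = 5 + 3 = 8)
N = 2/3 (N = -30*(-1/45) = 2/3 ≈ 0.66667)
k = -11 (k = -10 - 1 = -11)
p = -104 (p = (3 - 11)*(8 + 5) = -8*13 = -104)
p*r(0) + N = -104*0 + 2/3 = 0 + 2/3 = 2/3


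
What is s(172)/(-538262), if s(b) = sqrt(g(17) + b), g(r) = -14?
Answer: -sqrt(158)/538262 ≈ -2.3353e-5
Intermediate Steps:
s(b) = sqrt(-14 + b)
s(172)/(-538262) = sqrt(-14 + 172)/(-538262) = sqrt(158)*(-1/538262) = -sqrt(158)/538262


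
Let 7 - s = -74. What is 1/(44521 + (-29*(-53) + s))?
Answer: 1/46139 ≈ 2.1674e-5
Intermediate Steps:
s = 81 (s = 7 - 1*(-74) = 7 + 74 = 81)
1/(44521 + (-29*(-53) + s)) = 1/(44521 + (-29*(-53) + 81)) = 1/(44521 + (1537 + 81)) = 1/(44521 + 1618) = 1/46139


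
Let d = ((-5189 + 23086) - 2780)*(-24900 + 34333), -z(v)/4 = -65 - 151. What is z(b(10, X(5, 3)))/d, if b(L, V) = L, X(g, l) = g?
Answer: 288/47532887 ≈ 6.0590e-6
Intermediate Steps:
z(v) = 864 (z(v) = -4*(-65 - 151) = -4*(-216) = 864)
d = 142598661 (d = (17897 - 2780)*9433 = 15117*9433 = 142598661)
z(b(10, X(5, 3)))/d = 864/142598661 = 864*(1/142598661) = 288/47532887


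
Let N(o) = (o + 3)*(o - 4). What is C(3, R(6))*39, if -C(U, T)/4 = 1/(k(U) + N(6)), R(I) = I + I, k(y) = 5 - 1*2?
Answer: -52/7 ≈ -7.4286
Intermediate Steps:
k(y) = 3 (k(y) = 5 - 2 = 3)
R(I) = 2*I
N(o) = (-4 + o)*(3 + o) (N(o) = (3 + o)*(-4 + o) = (-4 + o)*(3 + o))
C(U, T) = -4/21 (C(U, T) = -4/(3 + (-12 + 6² - 1*6)) = -4/(3 + (-12 + 36 - 6)) = -4/(3 + 18) = -4/21)
C(3, R(6))*39 = -4/21*39 = -52/7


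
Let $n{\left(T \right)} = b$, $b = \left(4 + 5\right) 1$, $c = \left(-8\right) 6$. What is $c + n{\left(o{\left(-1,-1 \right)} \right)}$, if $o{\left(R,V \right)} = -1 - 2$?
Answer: $-39$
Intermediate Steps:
$c = -48$
$o{\left(R,V \right)} = -3$
$b = 9$ ($b = 9 \cdot 1 = 9$)
$n{\left(T \right)} = 9$
$c + n{\left(o{\left(-1,-1 \right)} \right)} = -48 + 9 = -39$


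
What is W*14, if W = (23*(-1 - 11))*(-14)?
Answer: 54096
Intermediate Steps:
W = 3864 (W = (23*(-12))*(-14) = -276*(-14) = 3864)
W*14 = 3864*14 = 54096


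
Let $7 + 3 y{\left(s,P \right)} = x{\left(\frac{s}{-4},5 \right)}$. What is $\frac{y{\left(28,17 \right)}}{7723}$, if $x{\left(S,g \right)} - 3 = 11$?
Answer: $\frac{7}{23169} \approx 0.00030213$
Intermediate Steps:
$x{\left(S,g \right)} = 14$ ($x{\left(S,g \right)} = 3 + 11 = 14$)
$y{\left(s,P \right)} = \frac{7}{3}$ ($y{\left(s,P \right)} = - \frac{7}{3} + \frac{1}{3} \cdot 14 = - \frac{7}{3} + \frac{14}{3} = \frac{7}{3}$)
$\frac{y{\left(28,17 \right)}}{7723} = \frac{7}{3 \cdot 7723} = \frac{7}{3} \cdot \frac{1}{7723} = \frac{7}{23169}$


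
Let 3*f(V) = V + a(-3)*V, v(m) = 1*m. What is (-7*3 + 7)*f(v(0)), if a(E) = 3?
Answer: 0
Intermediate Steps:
v(m) = m
f(V) = 4*V/3 (f(V) = (V + 3*V)/3 = (4*V)/3 = 4*V/3)
(-7*3 + 7)*f(v(0)) = (-7*3 + 7)*((4/3)*0) = (-21 + 7)*0 = -14*0 = 0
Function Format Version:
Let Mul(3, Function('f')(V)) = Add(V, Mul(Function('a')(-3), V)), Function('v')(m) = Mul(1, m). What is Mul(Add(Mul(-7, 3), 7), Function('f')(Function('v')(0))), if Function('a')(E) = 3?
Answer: 0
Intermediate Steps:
Function('v')(m) = m
Function('f')(V) = Mul(Rational(4, 3), V) (Function('f')(V) = Mul(Rational(1, 3), Add(V, Mul(3, V))) = Mul(Rational(1, 3), Mul(4, V)) = Mul(Rational(4, 3), V))
Mul(Add(Mul(-7, 3), 7), Function('f')(Function('v')(0))) = Mul(Add(Mul(-7, 3), 7), Mul(Rational(4, 3), 0)) = Mul(Add(-21, 7), 0) = Mul(-14, 0) = 0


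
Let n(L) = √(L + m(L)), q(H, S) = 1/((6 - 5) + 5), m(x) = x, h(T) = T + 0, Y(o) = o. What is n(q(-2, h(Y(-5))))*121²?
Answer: 14641*√3/3 ≈ 8453.0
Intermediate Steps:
h(T) = T
q(H, S) = ⅙ (q(H, S) = 1/(1 + 5) = 1/6 = ⅙)
n(L) = √2*√L (n(L) = √(L + L) = √(2*L) = √2*√L)
n(q(-2, h(Y(-5))))*121² = (√2*√(⅙))*121² = (√2*(√6/6))*14641 = (√3/3)*14641 = 14641*√3/3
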